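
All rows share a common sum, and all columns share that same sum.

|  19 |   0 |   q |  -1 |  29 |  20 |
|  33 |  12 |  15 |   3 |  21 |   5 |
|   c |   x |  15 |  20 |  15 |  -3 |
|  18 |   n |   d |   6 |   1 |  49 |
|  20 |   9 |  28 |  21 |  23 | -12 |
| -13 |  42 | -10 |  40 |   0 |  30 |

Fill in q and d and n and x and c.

Rows 2 and 5 both sum to 89, so that's the common total.
Column 1 has 19 + 33 + 18 + 20 − 13 = 77; the blank must be 89 − 77 = 12.
Row 3 has 12 + 15 + 20 + 15 − 3 = 59; the blank must be 89 − 59 = 30.
Column 2 has 0 + 12 + 30 + 9 + 42 = 93; the blank must be 89 − 93 = -4.
Row 1 has 19 + 0 − 1 + 29 + 20 = 67; the blank must be 89 − 67 = 22.
Row 4 has 18 − 4 + 6 + 1 + 49 = 70; the blank must be 89 − 70 = 19.

q = 22, d = 19, n = -4, x = 30, c = 12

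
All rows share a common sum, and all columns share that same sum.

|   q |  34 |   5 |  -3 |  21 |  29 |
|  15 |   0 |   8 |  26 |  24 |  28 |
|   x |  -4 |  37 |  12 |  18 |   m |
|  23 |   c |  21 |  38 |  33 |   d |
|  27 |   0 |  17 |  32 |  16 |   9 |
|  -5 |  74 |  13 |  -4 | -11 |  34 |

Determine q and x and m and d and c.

Rows 2 and 5 both sum to 101, so that's the common total.
Row 1 has 34 + 5 − 3 + 21 + 29 = 86; the blank must be 101 − 86 = 15.
Column 2 has 34 + 0 − 4 + 0 + 74 = 104; the blank must be 101 − 104 = -3.
Column 1 has 15 + 15 + 23 + 27 − 5 = 75; the blank must be 101 − 75 = 26.
Row 3 has 26 − 4 + 37 + 12 + 18 = 89; the blank must be 101 − 89 = 12.
Row 4 has 23 − 3 + 21 + 38 + 33 = 112; the blank must be 101 − 112 = -11.

q = 15, x = 26, m = 12, d = -11, c = -3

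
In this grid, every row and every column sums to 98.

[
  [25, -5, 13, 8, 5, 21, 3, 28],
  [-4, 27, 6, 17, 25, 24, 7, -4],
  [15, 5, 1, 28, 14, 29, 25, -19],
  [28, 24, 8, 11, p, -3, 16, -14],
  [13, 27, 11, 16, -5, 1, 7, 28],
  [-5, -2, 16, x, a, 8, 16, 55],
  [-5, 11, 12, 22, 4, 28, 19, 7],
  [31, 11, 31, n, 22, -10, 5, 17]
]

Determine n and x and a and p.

n = -9, x = 5, a = 5, p = 28

Row 4: 28 + 24 + 8 + 11 − 3 + 16 − 14 = 70, so its missing entry is 98 − 70 = 28.
Column 5: 5 + 25 + 14 + 28 − 5 + 4 + 22 = 93, so its missing entry is 98 − 93 = 5.
Row 6: -5 − 2 + 16 + 5 + 8 + 16 + 55 = 93, so its missing entry is 98 − 93 = 5.
Row 8: 31 + 11 + 31 + 22 − 10 + 5 + 17 = 107, so its missing entry is 98 − 107 = -9.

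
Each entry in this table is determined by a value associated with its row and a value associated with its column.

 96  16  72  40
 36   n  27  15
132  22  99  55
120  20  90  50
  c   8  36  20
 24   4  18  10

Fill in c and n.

c = 48, n = 6

Each row is a constant multiple of every other row — this is a multiplication table with the headers hidden.
Row 5 is 36/72 = 1/2 times row 1, so its entry in column 1 is 96 × 1/2 = 48.
Row 2 is 27/72 = 3/8 times row 1, so its entry in column 2 is 16 × 3/8 = 6.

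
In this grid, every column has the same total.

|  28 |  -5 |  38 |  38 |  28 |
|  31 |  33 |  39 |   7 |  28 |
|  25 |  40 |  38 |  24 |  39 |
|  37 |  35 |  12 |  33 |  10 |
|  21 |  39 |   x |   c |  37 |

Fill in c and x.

Columns 2 and 5 both add up to 142, so every column sums to 142.
Column 4: 38 + 7 + 24 + 33 = 102, so the missing entry is 142 − 102 = 40.
Column 3: 38 + 39 + 38 + 12 = 127, so the missing entry is 142 − 127 = 15.

c = 40, x = 15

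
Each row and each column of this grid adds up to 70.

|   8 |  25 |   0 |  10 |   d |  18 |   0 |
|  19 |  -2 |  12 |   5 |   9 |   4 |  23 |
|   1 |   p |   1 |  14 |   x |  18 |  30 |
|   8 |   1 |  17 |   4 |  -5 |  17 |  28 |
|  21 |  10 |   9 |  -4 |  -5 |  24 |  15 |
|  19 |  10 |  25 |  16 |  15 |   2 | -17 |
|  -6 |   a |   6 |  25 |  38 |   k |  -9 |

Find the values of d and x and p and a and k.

d = 9, x = 9, p = -3, a = 29, k = -13

Row 1 has 8 + 25 + 0 + 10 + 18 + 0 = 61; the blank must be 70 − 61 = 9.
Column 5 has 9 + 9 − 5 − 5 + 15 + 38 = 61; the blank must be 70 − 61 = 9.
Row 3 has 1 + 1 + 14 + 9 + 18 + 30 = 73; the blank must be 70 − 73 = -3.
Column 6 has 18 + 4 + 18 + 17 + 24 + 2 = 83; the blank must be 70 − 83 = -13.
Row 7 has -6 + 6 + 25 + 38 − 13 − 9 = 41; the blank must be 70 − 41 = 29.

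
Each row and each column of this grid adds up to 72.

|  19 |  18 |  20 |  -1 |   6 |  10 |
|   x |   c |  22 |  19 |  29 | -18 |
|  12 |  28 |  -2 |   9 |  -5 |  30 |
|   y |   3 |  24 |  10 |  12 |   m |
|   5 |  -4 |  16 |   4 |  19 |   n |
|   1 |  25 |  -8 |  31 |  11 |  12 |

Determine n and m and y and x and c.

n = 32, m = 6, y = 17, x = 18, c = 2

Column 2: 18 + 28 + 3 − 4 + 25 = 70, so its missing entry is 72 − 70 = 2.
Row 5: 5 − 4 + 16 + 4 + 19 = 40, so its missing entry is 72 − 40 = 32.
Row 2: 2 + 22 + 19 + 29 − 18 = 54, so its missing entry is 72 − 54 = 18.
Column 1: 19 + 18 + 12 + 5 + 1 = 55, so its missing entry is 72 − 55 = 17.
Row 4: 17 + 3 + 24 + 10 + 12 = 66, so its missing entry is 72 − 66 = 6.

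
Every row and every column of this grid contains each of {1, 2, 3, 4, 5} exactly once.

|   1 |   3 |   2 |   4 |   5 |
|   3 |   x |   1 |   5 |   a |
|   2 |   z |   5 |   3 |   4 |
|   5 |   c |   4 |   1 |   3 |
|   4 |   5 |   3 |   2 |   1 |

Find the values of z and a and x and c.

At (row 4, col 2): row 4 already has {1, 3, 4, 5}, so the value is 2.
For row 3, column 2: row 3 already has {2, 3, 4, 5}; that leaves 1.
Cell (2,2): column 2 already has {1, 2, 3, 5} → 4.
For row 2, column 5: row 2 already has {1, 3, 4, 5}; that leaves 2.

z = 1, a = 2, x = 4, c = 2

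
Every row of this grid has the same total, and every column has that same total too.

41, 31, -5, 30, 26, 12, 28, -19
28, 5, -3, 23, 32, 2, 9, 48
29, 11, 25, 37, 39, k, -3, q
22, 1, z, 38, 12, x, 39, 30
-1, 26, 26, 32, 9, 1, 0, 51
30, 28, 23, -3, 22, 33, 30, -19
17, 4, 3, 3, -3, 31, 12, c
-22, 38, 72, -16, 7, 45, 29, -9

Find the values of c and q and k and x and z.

Rows 1 and 2 both sum to 144, so that's the common total.
The known cells in row 7 total 67, leaving 144 − 67 = 77 for the blank.
The known cells in column 8 total 159, leaving 144 − 159 = -15 for the blank.
The known cells in column 3 total 141, leaving 144 − 141 = 3 for the blank.
The known cells in row 3 total 123, leaving 144 − 123 = 21 for the blank.
The known cells in row 4 total 145, leaving 144 − 145 = -1 for the blank.

c = 77, q = -15, k = 21, x = -1, z = 3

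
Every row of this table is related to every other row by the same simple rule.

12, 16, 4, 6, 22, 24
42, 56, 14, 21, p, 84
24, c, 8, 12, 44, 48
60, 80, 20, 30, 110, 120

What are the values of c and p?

c = 32, p = 77

Each row is a constant multiple of every other row — this is a multiplication table with the headers hidden.
Row 3 is 24/12 = 2/1 times row 1, so its entry in column 2 is 16 × 2/1 = 32.
Row 2 is 42/12 = 7/2 times row 1, so its entry in column 5 is 22 × 7/2 = 77.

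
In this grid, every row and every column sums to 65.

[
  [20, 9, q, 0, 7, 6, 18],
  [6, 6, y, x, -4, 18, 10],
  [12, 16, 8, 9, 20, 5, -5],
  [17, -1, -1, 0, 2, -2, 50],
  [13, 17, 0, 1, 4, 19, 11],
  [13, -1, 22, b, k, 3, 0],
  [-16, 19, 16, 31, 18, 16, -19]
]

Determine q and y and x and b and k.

q = 5, y = 15, x = 14, b = 10, k = 18

Column 5: 7 − 4 + 20 + 2 + 4 + 18 = 47, so its missing entry is 65 − 47 = 18.
Row 1: 20 + 9 + 0 + 7 + 6 + 18 = 60, so its missing entry is 65 − 60 = 5.
Column 3: 5 + 8 − 1 + 0 + 22 + 16 = 50, so its missing entry is 65 − 50 = 15.
Row 6: 13 − 1 + 22 + 18 + 3 + 0 = 55, so its missing entry is 65 − 55 = 10.
Row 2: 6 + 6 + 15 − 4 + 18 + 10 = 51, so its missing entry is 65 − 51 = 14.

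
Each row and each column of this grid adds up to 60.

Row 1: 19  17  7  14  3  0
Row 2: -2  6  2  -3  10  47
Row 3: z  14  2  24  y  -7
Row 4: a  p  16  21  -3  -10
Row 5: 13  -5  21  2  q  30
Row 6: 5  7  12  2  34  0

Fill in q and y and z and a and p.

Row 5: 13 − 5 + 21 + 2 + 30 = 61, so its missing entry is 60 − 61 = -1.
Column 5: 3 + 10 − 3 − 1 + 34 = 43, so its missing entry is 60 − 43 = 17.
Column 2: 17 + 6 + 14 − 5 + 7 = 39, so its missing entry is 60 − 39 = 21.
Row 3: 14 + 2 + 24 + 17 − 7 = 50, so its missing entry is 60 − 50 = 10.
Row 4: 21 + 16 + 21 − 3 − 10 = 45, so its missing entry is 60 − 45 = 15.

q = -1, y = 17, z = 10, a = 15, p = 21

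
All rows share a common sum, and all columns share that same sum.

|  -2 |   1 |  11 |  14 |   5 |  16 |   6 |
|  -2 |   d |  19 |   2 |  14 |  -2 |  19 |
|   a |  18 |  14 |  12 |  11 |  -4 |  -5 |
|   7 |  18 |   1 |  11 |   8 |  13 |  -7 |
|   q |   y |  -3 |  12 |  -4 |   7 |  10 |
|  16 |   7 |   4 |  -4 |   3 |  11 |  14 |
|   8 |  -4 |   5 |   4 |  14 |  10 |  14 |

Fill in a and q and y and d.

a = 5, q = 19, y = 10, d = 1

Rows 1 and 4 both sum to 51, so that's the common total.
Row 2 has -2 + 19 + 2 + 14 − 2 + 19 = 50; the blank must be 51 − 50 = 1.
Row 3 has 18 + 14 + 12 + 11 − 4 − 5 = 46; the blank must be 51 − 46 = 5.
Column 1 has -2 − 2 + 5 + 7 + 16 + 8 = 32; the blank must be 51 − 32 = 19.
Row 5 has 19 − 3 + 12 − 4 + 7 + 10 = 41; the blank must be 51 − 41 = 10.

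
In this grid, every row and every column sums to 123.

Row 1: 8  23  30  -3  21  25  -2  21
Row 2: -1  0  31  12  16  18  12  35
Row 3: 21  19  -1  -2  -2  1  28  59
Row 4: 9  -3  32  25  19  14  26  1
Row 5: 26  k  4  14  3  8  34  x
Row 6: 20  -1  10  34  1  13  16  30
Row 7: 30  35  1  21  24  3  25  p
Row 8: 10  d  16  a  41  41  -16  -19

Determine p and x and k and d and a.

p = -16, x = 12, k = 22, d = 28, a = 22

Column 4: -3 + 12 − 2 + 25 + 14 + 34 + 21 = 101, so its missing entry is 123 − 101 = 22.
Row 8: 10 + 16 + 22 + 41 + 41 − 16 − 19 = 95, so its missing entry is 123 − 95 = 28.
Row 7: 30 + 35 + 1 + 21 + 24 + 3 + 25 = 139, so its missing entry is 123 − 139 = -16.
Column 2: 23 + 0 + 19 − 3 − 1 + 35 + 28 = 101, so its missing entry is 123 − 101 = 22.
Row 5: 26 + 22 + 4 + 14 + 3 + 8 + 34 = 111, so its missing entry is 123 − 111 = 12.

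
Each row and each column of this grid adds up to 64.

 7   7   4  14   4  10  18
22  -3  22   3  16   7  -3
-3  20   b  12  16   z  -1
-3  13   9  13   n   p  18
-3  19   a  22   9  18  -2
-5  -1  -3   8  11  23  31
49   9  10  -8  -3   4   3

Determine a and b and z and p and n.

Column 5 has 4 + 16 + 16 + 9 + 11 − 3 = 53; the blank must be 64 − 53 = 11.
Row 5 has -3 + 19 + 22 + 9 + 18 − 2 = 63; the blank must be 64 − 63 = 1.
Column 3 has 4 + 22 + 9 + 1 − 3 + 10 = 43; the blank must be 64 − 43 = 21.
Row 3 has -3 + 20 + 21 + 12 + 16 − 1 = 65; the blank must be 64 − 65 = -1.
Row 4 has -3 + 13 + 9 + 13 + 11 + 18 = 61; the blank must be 64 − 61 = 3.

a = 1, b = 21, z = -1, p = 3, n = 11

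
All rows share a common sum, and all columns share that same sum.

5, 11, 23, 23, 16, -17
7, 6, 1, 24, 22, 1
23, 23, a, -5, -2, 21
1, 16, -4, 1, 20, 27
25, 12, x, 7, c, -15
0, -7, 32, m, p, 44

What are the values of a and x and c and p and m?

a = 1, x = 8, c = 24, p = -19, m = 11

Rows 1 and 2 both sum to 61, so that's the common total.
The known cells in row 3 total 60, leaving 61 − 60 = 1 for the blank.
The known cells in column 3 total 53, leaving 61 − 53 = 8 for the blank.
The known cells in row 5 total 37, leaving 61 − 37 = 24 for the blank.
The known cells in column 5 total 80, leaving 61 − 80 = -19 for the blank.
The known cells in row 6 total 50, leaving 61 − 50 = 11 for the blank.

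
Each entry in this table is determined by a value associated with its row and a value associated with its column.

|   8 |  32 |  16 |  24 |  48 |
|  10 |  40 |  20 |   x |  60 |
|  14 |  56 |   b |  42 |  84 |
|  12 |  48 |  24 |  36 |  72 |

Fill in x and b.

x = 30, b = 28

Each row is a constant multiple of every other row — this is a multiplication table with the headers hidden.
Row 2 is 40/32 = 5/4 times row 1, so its entry in column 4 is 24 × 5/4 = 30.
Row 3 is 56/32 = 7/4 times row 1, so its entry in column 3 is 16 × 7/4 = 28.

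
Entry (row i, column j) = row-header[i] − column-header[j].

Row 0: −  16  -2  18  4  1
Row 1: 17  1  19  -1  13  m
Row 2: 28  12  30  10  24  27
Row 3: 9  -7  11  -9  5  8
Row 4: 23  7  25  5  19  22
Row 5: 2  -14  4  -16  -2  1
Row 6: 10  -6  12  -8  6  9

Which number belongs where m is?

17 − 1 = 16.

16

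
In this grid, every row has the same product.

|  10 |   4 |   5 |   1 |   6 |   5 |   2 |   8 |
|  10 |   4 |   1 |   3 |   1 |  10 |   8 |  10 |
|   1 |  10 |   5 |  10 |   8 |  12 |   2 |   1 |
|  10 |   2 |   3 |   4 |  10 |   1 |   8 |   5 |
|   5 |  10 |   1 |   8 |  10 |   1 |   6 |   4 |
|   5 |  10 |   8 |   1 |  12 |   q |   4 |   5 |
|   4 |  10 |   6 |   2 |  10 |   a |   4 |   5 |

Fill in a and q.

a = 1, q = 1

Rows 1 and 3 each multiply to 96000, so every row has product 96000.
Row 7: 4×10×6×2×10×4×5 = 96000, so the missing entry is 96000 ÷ 96000 = 1.
Row 6: 5×10×8×1×12×4×5 = 96000, so the missing entry is 96000 ÷ 96000 = 1.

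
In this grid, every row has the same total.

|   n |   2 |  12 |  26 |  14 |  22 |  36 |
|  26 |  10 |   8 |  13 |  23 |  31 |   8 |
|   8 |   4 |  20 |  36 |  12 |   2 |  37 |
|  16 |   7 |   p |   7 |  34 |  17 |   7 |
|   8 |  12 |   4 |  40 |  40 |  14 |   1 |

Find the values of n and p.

Rows 3 and 5 both add up to 119, so every row sums to 119.
Row 1: 2 + 12 + 26 + 14 + 22 + 36 = 112, so the missing entry is 119 − 112 = 7.
Row 4: 16 + 7 + 7 + 34 + 17 + 7 = 88, so the missing entry is 119 − 88 = 31.

n = 7, p = 31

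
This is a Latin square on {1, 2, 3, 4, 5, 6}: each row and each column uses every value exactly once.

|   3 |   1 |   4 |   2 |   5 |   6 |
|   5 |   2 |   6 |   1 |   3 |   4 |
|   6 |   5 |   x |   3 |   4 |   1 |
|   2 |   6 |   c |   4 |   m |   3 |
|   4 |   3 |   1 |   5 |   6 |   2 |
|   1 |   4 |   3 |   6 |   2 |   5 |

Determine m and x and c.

At (row 4, col 5): column 5 already has {2, 3, 4, 5, 6}, so the value is 1.
For row 4, column 3: row 4 already has {1, 2, 3, 4, 6}; that leaves 5.
Cell (3,3): row 3 already has {1, 3, 4, 5, 6} → 2.

m = 1, x = 2, c = 5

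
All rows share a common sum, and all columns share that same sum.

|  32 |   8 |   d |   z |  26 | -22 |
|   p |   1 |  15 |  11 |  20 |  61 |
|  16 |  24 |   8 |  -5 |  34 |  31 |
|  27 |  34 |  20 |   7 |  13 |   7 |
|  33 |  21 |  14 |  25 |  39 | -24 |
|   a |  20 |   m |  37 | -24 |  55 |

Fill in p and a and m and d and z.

p = 0, a = 0, m = 20, d = 31, z = 33

Rows 3 and 4 both sum to 108, so that's the common total.
The known cells in column 4 total 75, leaving 108 − 75 = 33 for the blank.
The known cells in row 1 total 77, leaving 108 − 77 = 31 for the blank.
The known cells in row 2 total 108, leaving 108 − 108 = 0 for the blank.
The known cells in column 1 total 108, leaving 108 − 108 = 0 for the blank.
The known cells in row 6 total 88, leaving 108 − 88 = 20 for the blank.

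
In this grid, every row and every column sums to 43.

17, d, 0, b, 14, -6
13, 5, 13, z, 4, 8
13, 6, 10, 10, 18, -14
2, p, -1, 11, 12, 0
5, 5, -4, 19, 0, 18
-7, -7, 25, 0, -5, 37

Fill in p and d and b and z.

p = 19, d = 15, b = 3, z = 0

Row 4 has 2 − 1 + 11 + 12 + 0 = 24; the blank must be 43 − 24 = 19.
Row 2 has 13 + 5 + 13 + 4 + 8 = 43; the blank must be 43 − 43 = 0.
Column 4 has 0 + 10 + 11 + 19 + 0 = 40; the blank must be 43 − 40 = 3.
Row 1 has 17 + 0 + 3 + 14 − 6 = 28; the blank must be 43 − 28 = 15.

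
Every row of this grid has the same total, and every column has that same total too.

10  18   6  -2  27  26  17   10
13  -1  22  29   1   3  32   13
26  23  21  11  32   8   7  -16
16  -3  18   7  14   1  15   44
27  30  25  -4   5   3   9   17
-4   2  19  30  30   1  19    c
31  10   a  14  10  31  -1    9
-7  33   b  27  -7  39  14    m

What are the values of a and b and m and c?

Rows 1 and 2 both sum to 112, so that's the common total.
Row 7: 31 + 10 + 14 + 10 + 31 − 1 + 9 = 104, so its missing entry is 112 − 104 = 8.
Row 6: -4 + 2 + 19 + 30 + 30 + 1 + 19 = 97, so its missing entry is 112 − 97 = 15.
Column 8: 10 + 13 − 16 + 44 + 17 + 15 + 9 = 92, so its missing entry is 112 − 92 = 20.
Row 8: -7 + 33 + 27 − 7 + 39 + 14 + 20 = 119, so its missing entry is 112 − 119 = -7.

a = 8, b = -7, m = 20, c = 15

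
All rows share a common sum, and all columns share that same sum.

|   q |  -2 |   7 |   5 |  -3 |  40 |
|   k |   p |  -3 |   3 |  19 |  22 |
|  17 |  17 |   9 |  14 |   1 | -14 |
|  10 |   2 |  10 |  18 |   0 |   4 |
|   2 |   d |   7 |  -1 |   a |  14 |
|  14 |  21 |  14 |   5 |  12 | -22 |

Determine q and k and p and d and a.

Rows 3 and 4 both sum to 44, so that's the common total.
The known cells in column 5 total 29, leaving 44 − 29 = 15 for the blank.
The known cells in row 1 total 47, leaving 44 − 47 = -3 for the blank.
The known cells in column 1 total 40, leaving 44 − 40 = 4 for the blank.
The known cells in row 2 total 45, leaving 44 − 45 = -1 for the blank.
The known cells in row 5 total 37, leaving 44 − 37 = 7 for the blank.

q = -3, k = 4, p = -1, d = 7, a = 15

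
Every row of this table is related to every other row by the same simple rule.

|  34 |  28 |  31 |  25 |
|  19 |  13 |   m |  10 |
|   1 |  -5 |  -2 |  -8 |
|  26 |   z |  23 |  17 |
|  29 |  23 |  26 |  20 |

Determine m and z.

m = 16, z = 20

The difference between any two rows is the same in every column — this is an addition table with the headers hidden.
Row 2 minus row 1 is 19 − 34 = -15, so its entry in column 3 is 31 + (-15) = 16.
Row 4 minus row 1 is 26 − 34 = -8, so its entry in column 2 is 28 + (-8) = 20.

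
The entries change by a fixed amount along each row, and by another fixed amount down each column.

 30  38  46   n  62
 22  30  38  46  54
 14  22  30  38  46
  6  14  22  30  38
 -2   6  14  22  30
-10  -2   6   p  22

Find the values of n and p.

n = 54, p = 14

Along each row the entries change by 8 per step; down each column they change by -8.
Row 1: from 30 at column 1, stepping by 8 to column 4 gives 54.
Row 6: from -10 at column 1, stepping by 8 to column 4 gives 14.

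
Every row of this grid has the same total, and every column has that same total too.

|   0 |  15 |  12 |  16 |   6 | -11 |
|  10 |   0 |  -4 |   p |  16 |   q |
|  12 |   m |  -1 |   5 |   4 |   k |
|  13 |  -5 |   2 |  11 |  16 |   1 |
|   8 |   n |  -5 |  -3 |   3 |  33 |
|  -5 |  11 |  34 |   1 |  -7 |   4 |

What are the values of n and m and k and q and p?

Rows 1 and 4 both sum to 38, so that's the common total.
The known cells in row 5 total 36, leaving 38 − 36 = 2 for the blank.
The known cells in column 2 total 23, leaving 38 − 23 = 15 for the blank.
The known cells in row 3 total 35, leaving 38 − 35 = 3 for the blank.
The known cells in column 6 total 30, leaving 38 − 30 = 8 for the blank.
The known cells in row 2 total 30, leaving 38 − 30 = 8 for the blank.

n = 2, m = 15, k = 3, q = 8, p = 8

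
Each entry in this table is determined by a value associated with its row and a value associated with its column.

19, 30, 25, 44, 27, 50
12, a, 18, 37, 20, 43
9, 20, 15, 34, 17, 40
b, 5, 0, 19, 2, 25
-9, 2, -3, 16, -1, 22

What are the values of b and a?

The difference between any two rows is the same in every column — this is an addition table with the headers hidden.
Row 4 minus row 1 is 0 − 25 = -25, so its entry in column 1 is 19 + (-25) = -6.
Row 2 minus row 1 is 18 − 25 = -7, so its entry in column 2 is 30 + (-7) = 23.

b = -6, a = 23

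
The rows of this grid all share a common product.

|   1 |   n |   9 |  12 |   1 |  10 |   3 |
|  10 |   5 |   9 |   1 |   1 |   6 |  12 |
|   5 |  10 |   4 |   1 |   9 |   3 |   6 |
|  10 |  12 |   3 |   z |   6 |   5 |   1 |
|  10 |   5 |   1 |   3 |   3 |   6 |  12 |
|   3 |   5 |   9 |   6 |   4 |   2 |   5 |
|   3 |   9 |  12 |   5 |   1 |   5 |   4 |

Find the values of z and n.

Rows 6 and 7 each multiply to 32400, so every row has product 32400.
Row 4: 10×12×3×6×5×1 = 10800, so the missing entry is 32400 ÷ 10800 = 3.
Row 1: 1×9×12×1×10×3 = 3240, so the missing entry is 32400 ÷ 3240 = 10.

z = 3, n = 10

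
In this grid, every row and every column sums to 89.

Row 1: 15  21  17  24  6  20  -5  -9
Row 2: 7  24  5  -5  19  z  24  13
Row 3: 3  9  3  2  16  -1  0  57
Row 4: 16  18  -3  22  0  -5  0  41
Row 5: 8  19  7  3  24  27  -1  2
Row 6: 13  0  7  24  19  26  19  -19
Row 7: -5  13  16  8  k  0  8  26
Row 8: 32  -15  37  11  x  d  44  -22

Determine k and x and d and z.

Row 7: -5 + 13 + 16 + 8 + 0 + 8 + 26 = 66, so its missing entry is 89 − 66 = 23.
Column 5: 6 + 19 + 16 + 0 + 24 + 19 + 23 = 107, so its missing entry is 89 − 107 = -18.
Row 8: 32 − 15 + 37 + 11 − 18 + 44 − 22 = 69, so its missing entry is 89 − 69 = 20.
Row 2: 7 + 24 + 5 − 5 + 19 + 24 + 13 = 87, so its missing entry is 89 − 87 = 2.

k = 23, x = -18, d = 20, z = 2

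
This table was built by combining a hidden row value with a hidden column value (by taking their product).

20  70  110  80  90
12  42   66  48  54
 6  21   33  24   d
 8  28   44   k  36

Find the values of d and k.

Each row is a constant multiple of every other row — this is a multiplication table with the headers hidden.
Row 3 is 6/20 = 3/10 times row 1, so its entry in column 5 is 90 × 3/10 = 27.
Row 4 is 8/20 = 2/5 times row 1, so its entry in column 4 is 80 × 2/5 = 32.

d = 27, k = 32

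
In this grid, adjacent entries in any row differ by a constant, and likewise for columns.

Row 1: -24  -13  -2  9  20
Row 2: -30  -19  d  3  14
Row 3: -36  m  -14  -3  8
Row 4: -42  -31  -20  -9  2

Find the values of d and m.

Along each row the entries change by 11 per step; down each column they change by -6.
Row 2: from -30 at column 1, stepping by 11 to column 3 gives -8.
Row 3: from -36 at column 1, stepping by 11 to column 2 gives -25.

d = -8, m = -25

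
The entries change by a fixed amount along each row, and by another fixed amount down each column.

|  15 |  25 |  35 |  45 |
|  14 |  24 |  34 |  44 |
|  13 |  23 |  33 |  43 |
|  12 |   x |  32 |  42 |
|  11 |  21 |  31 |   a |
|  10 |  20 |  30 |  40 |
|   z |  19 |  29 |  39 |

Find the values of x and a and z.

x = 22, a = 41, z = 9

Along each row the entries change by 10 per step; down each column they change by -1.
Row 4: from 12 at column 1, stepping by 10 to column 2 gives 22.
Row 5: from 11 at column 1, stepping by 10 to column 4 gives 41.
Row 7: from 19 at column 2, stepping by 10 to column 1 gives 9.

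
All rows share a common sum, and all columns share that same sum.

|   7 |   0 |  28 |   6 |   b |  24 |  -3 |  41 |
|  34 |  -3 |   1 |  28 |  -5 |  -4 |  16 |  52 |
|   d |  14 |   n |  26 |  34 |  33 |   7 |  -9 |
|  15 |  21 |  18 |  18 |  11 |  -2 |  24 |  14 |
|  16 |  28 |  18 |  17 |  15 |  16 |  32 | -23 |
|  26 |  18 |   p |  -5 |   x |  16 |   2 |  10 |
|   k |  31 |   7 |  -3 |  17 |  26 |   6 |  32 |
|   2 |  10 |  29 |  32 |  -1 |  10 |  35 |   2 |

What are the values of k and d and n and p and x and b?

k = 3, d = 16, n = -2, p = 20, x = 32, b = 16

Rows 2 and 4 both sum to 119, so that's the common total.
Row 7: 31 + 7 − 3 + 17 + 26 + 6 + 32 = 116, so its missing entry is 119 − 116 = 3.
Row 1: 7 + 0 + 28 + 6 + 24 − 3 + 41 = 103, so its missing entry is 119 − 103 = 16.
Column 5: 16 − 5 + 34 + 11 + 15 + 17 − 1 = 87, so its missing entry is 119 − 87 = 32.
Column 1: 7 + 34 + 15 + 16 + 26 + 3 + 2 = 103, so its missing entry is 119 − 103 = 16.
Row 3: 16 + 14 + 26 + 34 + 33 + 7 − 9 = 121, so its missing entry is 119 − 121 = -2.
Row 6: 26 + 18 − 5 + 32 + 16 + 2 + 10 = 99, so its missing entry is 119 − 99 = 20.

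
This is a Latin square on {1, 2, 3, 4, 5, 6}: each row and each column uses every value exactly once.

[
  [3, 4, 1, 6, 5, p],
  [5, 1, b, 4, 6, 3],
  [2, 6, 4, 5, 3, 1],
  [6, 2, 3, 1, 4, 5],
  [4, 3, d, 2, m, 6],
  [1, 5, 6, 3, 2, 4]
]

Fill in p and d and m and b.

p = 2, d = 5, m = 1, b = 2

At (row 5, col 5): column 5 already has {2, 3, 4, 5, 6}, so the value is 1.
Cell (2,3): row 2 already has {1, 3, 4, 5, 6} → 2.
Cell (5,3): row 5 already has {1, 2, 3, 4, 6} → 5.
For row 1, column 6: row 1 already has {1, 3, 4, 5, 6}; that leaves 2.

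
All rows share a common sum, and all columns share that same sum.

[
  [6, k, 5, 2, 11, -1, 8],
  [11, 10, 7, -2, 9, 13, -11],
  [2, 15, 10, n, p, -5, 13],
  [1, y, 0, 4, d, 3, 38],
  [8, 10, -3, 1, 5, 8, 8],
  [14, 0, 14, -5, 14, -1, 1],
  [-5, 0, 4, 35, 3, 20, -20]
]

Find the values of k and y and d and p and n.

Rows 2 and 5 both sum to 37, so that's the common total.
Row 1: 6 + 5 + 2 + 11 − 1 + 8 = 31, so its missing entry is 37 − 31 = 6.
Column 2: 6 + 10 + 15 + 10 + 0 + 0 = 41, so its missing entry is 37 − 41 = -4.
Row 4: 1 − 4 + 0 + 4 + 3 + 38 = 42, so its missing entry is 37 − 42 = -5.
Column 5: 11 + 9 − 5 + 5 + 14 + 3 = 37, so its missing entry is 37 − 37 = 0.
Row 3: 2 + 15 + 10 + 0 − 5 + 13 = 35, so its missing entry is 37 − 35 = 2.

k = 6, y = -4, d = -5, p = 0, n = 2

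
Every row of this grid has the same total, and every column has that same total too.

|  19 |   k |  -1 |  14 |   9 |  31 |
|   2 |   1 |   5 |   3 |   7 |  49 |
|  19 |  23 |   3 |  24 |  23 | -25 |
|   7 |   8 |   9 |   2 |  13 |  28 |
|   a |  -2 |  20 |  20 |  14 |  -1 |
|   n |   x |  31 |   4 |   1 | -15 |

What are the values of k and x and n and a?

k = -5, x = 42, n = 4, a = 16

Rows 2 and 3 both sum to 67, so that's the common total.
Row 1 has 19 − 1 + 14 + 9 + 31 = 72; the blank must be 67 − 72 = -5.
Row 5 has -2 + 20 + 20 + 14 − 1 = 51; the blank must be 67 − 51 = 16.
Column 1 has 19 + 2 + 19 + 7 + 16 = 63; the blank must be 67 − 63 = 4.
Row 6 has 4 + 31 + 4 + 1 − 15 = 25; the blank must be 67 − 25 = 42.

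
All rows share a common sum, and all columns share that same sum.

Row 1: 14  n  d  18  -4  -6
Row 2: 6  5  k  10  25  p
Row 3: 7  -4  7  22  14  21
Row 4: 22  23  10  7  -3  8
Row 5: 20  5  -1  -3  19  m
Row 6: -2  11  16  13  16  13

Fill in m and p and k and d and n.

Rows 3 and 4 both sum to 67, so that's the common total.
Column 2: 5 − 4 + 23 + 5 + 11 = 40, so its missing entry is 67 − 40 = 27.
Row 1: 14 + 27 + 18 − 4 − 6 = 49, so its missing entry is 67 − 49 = 18.
Column 3: 18 + 7 + 10 − 1 + 16 = 50, so its missing entry is 67 − 50 = 17.
Row 2: 6 + 5 + 17 + 10 + 25 = 63, so its missing entry is 67 − 63 = 4.
Row 5: 20 + 5 − 1 − 3 + 19 = 40, so its missing entry is 67 − 40 = 27.

m = 27, p = 4, k = 17, d = 18, n = 27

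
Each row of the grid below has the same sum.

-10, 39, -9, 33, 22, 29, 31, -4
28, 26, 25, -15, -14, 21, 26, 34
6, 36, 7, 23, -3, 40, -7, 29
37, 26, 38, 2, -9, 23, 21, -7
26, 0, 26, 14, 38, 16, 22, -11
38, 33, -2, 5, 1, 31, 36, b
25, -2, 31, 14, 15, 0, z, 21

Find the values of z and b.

z = 27, b = -11

The complete rows each total 131.
Row 7 is missing 131 − 104 = 27 (since 25 − 2 + 31 + 14 + 15 + 0 + 21 = 104).
Row 6 is missing 131 − 142 = -11 (since 38 + 33 − 2 + 5 + 1 + 31 + 36 = 142).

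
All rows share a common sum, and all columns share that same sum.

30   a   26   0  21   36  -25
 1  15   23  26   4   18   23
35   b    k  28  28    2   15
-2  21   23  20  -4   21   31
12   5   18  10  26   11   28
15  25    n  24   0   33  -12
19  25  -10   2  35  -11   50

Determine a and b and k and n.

Rows 2 and 4 both sum to 110, so that's the common total.
Row 1: 30 + 26 + 0 + 21 + 36 − 25 = 88, so its missing entry is 110 − 88 = 22.
Row 6: 15 + 25 + 24 + 0 + 33 − 12 = 85, so its missing entry is 110 − 85 = 25.
Column 2: 22 + 15 + 21 + 5 + 25 + 25 = 113, so its missing entry is 110 − 113 = -3.
Row 3: 35 − 3 + 28 + 28 + 2 + 15 = 105, so its missing entry is 110 − 105 = 5.

a = 22, b = -3, k = 5, n = 25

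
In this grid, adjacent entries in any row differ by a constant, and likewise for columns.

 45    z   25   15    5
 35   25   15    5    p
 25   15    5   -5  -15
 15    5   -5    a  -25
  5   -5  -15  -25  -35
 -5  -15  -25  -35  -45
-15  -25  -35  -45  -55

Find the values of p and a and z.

Along each row the entries change by -10 per step; down each column they change by -10.
Row 2: from 35 at column 1, stepping by -10 to column 5 gives -5.
Row 4: from 15 at column 1, stepping by -10 to column 4 gives -15.
Row 1: from 45 at column 1, stepping by -10 to column 2 gives 35.

p = -5, a = -15, z = 35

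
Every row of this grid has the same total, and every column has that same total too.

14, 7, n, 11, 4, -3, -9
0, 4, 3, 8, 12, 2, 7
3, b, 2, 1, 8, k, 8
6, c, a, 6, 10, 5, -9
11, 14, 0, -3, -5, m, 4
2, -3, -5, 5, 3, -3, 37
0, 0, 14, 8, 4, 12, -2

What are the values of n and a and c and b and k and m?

Rows 2 and 6 both sum to 36, so that's the common total.
Row 1: 14 + 7 + 11 + 4 − 3 − 9 = 24, so its missing entry is 36 − 24 = 12.
Row 5: 11 + 14 + 0 − 3 − 5 + 4 = 21, so its missing entry is 36 − 21 = 15.
Column 3: 12 + 3 + 2 + 0 − 5 + 14 = 26, so its missing entry is 36 − 26 = 10.
Row 4: 6 + 10 + 6 + 10 + 5 − 9 = 28, so its missing entry is 36 − 28 = 8.
Column 2: 7 + 4 + 8 + 14 − 3 + 0 = 30, so its missing entry is 36 − 30 = 6.
Row 3: 3 + 6 + 2 + 1 + 8 + 8 = 28, so its missing entry is 36 − 28 = 8.

n = 12, a = 10, c = 8, b = 6, k = 8, m = 15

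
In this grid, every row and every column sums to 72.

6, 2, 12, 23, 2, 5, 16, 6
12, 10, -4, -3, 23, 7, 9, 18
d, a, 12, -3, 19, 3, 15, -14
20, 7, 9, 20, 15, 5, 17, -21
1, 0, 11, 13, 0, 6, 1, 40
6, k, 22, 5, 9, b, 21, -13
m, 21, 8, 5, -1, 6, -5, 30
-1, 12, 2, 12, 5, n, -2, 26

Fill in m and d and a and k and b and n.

The known cells in row 7 total 64, leaving 72 − 64 = 8 for the blank.
The known cells in column 1 total 52, leaving 72 − 52 = 20 for the blank.
The known cells in row 3 total 52, leaving 72 − 52 = 20 for the blank.
The known cells in column 2 total 72, leaving 72 − 72 = 0 for the blank.
The known cells in row 6 total 50, leaving 72 − 50 = 22 for the blank.
The known cells in row 8 total 54, leaving 72 − 54 = 18 for the blank.

m = 8, d = 20, a = 20, k = 0, b = 22, n = 18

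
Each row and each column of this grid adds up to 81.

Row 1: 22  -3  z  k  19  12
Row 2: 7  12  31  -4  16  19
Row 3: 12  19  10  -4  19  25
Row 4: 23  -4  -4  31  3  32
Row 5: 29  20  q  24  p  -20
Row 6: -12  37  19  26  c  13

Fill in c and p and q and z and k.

Row 6 has -12 + 37 + 19 + 26 + 13 = 83; the blank must be 81 − 83 = -2.
Column 5 has 19 + 16 + 19 + 3 − 2 = 55; the blank must be 81 − 55 = 26.
Column 4 has -4 − 4 + 31 + 24 + 26 = 73; the blank must be 81 − 73 = 8.
Row 5 has 29 + 20 + 24 + 26 − 20 = 79; the blank must be 81 − 79 = 2.
Row 1 has 22 − 3 + 8 + 19 + 12 = 58; the blank must be 81 − 58 = 23.

c = -2, p = 26, q = 2, z = 23, k = 8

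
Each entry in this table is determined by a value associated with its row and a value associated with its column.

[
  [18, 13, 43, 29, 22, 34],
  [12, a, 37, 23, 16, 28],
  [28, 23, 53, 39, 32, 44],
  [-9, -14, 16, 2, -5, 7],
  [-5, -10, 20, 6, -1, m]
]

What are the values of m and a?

m = 11, a = 7

The difference between any two rows is the same in every column — this is an addition table with the headers hidden.
Row 5 minus row 1 is -5 − 18 = -23, so its entry in column 6 is 34 + (-23) = 11.
Row 2 minus row 1 is 12 − 18 = -6, so its entry in column 2 is 13 + (-6) = 7.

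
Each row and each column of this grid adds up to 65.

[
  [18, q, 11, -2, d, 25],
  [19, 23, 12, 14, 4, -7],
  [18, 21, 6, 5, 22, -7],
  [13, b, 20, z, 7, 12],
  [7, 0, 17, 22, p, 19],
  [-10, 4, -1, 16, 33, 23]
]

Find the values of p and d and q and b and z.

Row 5 has 7 + 0 + 17 + 22 + 19 = 65; the blank must be 65 − 65 = 0.
Column 5 has 4 + 22 + 7 + 0 + 33 = 66; the blank must be 65 − 66 = -1.
Row 1 has 18 + 11 − 2 − 1 + 25 = 51; the blank must be 65 − 51 = 14.
Column 2 has 14 + 23 + 21 + 0 + 4 = 62; the blank must be 65 − 62 = 3.
Row 4 has 13 + 3 + 20 + 7 + 12 = 55; the blank must be 65 − 55 = 10.

p = 0, d = -1, q = 14, b = 3, z = 10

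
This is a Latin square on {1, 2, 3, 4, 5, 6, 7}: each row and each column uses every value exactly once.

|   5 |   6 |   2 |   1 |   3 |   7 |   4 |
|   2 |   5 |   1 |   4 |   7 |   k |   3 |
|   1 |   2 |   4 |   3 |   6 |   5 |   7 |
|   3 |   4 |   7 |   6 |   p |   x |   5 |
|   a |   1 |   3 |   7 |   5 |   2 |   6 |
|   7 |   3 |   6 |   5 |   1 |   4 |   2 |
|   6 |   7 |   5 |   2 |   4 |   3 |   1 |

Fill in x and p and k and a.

Cell (5,1): row 5 already has {1, 2, 3, 5, 6, 7} → 4.
For row 4, column 5: column 5 already has {1, 3, 4, 5, 6, 7}; that leaves 2.
At (row 4, col 6): row 4 already has {2, 3, 4, 5, 6, 7}, so the value is 1.
For row 2, column 6: row 2 already has {1, 2, 3, 4, 5, 7}; that leaves 6.

x = 1, p = 2, k = 6, a = 4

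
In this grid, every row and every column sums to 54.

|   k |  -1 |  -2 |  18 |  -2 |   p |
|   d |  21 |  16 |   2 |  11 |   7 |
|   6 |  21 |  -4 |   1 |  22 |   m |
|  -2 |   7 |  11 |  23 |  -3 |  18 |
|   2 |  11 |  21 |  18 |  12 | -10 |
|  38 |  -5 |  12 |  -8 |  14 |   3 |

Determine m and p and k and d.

Row 2 has 21 + 16 + 2 + 11 + 7 = 57; the blank must be 54 − 57 = -3.
Row 3 has 6 + 21 − 4 + 1 + 22 = 46; the blank must be 54 − 46 = 8.
Column 6 has 7 + 8 + 18 − 10 + 3 = 26; the blank must be 54 − 26 = 28.
Row 1 has -1 − 2 + 18 − 2 + 28 = 41; the blank must be 54 − 41 = 13.

m = 8, p = 28, k = 13, d = -3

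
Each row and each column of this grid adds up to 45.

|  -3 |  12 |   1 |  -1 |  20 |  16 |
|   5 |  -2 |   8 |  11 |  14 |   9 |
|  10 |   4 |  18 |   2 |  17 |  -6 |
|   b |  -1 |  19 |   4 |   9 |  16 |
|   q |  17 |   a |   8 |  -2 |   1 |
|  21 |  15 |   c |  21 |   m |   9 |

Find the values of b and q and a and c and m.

Column 5: 20 + 14 + 17 + 9 − 2 = 58, so its missing entry is 45 − 58 = -13.
Row 4: -1 + 19 + 4 + 9 + 16 = 47, so its missing entry is 45 − 47 = -2.
Column 1: -3 + 5 + 10 − 2 + 21 = 31, so its missing entry is 45 − 31 = 14.
Row 5: 14 + 17 + 8 − 2 + 1 = 38, so its missing entry is 45 − 38 = 7.
Row 6: 21 + 15 + 21 − 13 + 9 = 53, so its missing entry is 45 − 53 = -8.

b = -2, q = 14, a = 7, c = -8, m = -13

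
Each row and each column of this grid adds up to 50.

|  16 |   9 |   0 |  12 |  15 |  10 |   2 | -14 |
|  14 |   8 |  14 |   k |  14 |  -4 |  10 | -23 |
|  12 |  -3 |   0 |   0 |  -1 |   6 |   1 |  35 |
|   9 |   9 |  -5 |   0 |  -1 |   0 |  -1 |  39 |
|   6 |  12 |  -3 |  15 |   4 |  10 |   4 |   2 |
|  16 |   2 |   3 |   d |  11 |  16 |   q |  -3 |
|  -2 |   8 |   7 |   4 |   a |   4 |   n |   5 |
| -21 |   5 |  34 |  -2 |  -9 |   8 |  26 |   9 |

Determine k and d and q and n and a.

The known cells in column 5 total 33, leaving 50 − 33 = 17 for the blank.
The known cells in row 7 total 43, leaving 50 − 43 = 7 for the blank.
The known cells in column 7 total 49, leaving 50 − 49 = 1 for the blank.
The known cells in row 6 total 46, leaving 50 − 46 = 4 for the blank.
The known cells in row 2 total 33, leaving 50 − 33 = 17 for the blank.

k = 17, d = 4, q = 1, n = 7, a = 17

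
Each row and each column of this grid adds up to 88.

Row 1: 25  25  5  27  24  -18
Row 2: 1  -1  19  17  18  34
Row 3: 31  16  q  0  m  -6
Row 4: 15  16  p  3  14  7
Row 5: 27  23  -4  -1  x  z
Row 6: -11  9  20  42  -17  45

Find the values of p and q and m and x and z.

Column 6 has -18 + 34 − 6 + 7 + 45 = 62; the blank must be 88 − 62 = 26.
Row 5 has 27 + 23 − 4 − 1 + 26 = 71; the blank must be 88 − 71 = 17.
Column 5 has 24 + 18 + 14 + 17 − 17 = 56; the blank must be 88 − 56 = 32.
Row 3 has 31 + 16 + 0 + 32 − 6 = 73; the blank must be 88 − 73 = 15.
Row 4 has 15 + 16 + 3 + 14 + 7 = 55; the blank must be 88 − 55 = 33.

p = 33, q = 15, m = 32, x = 17, z = 26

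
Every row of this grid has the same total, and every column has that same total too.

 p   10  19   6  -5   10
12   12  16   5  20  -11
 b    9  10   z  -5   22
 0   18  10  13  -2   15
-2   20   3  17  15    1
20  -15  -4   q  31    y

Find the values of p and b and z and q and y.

p = 14, b = 10, z = 8, q = 5, y = 17

Rows 2 and 4 both sum to 54, so that's the common total.
Column 6: 10 − 11 + 22 + 15 + 1 = 37, so its missing entry is 54 − 37 = 17.
Row 1: 10 + 19 + 6 − 5 + 10 = 40, so its missing entry is 54 − 40 = 14.
Column 1: 14 + 12 + 0 − 2 + 20 = 44, so its missing entry is 54 − 44 = 10.
Row 3: 10 + 9 + 10 − 5 + 22 = 46, so its missing entry is 54 − 46 = 8.
Row 6: 20 − 15 − 4 + 31 + 17 = 49, so its missing entry is 54 − 49 = 5.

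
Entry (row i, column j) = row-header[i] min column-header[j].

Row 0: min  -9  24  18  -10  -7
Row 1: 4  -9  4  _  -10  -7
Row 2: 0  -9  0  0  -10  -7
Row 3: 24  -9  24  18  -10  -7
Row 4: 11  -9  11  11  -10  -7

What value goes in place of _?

4

min(4, 18) = 4.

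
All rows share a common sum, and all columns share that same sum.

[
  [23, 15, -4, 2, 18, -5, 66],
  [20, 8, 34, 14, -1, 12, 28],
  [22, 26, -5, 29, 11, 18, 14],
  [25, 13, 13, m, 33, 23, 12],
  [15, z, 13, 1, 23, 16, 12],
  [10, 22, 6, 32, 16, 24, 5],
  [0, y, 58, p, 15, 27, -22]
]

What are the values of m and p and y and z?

Rows 1 and 2 both sum to 115, so that's the common total.
Row 4: 25 + 13 + 13 + 33 + 23 + 12 = 119, so its missing entry is 115 − 119 = -4.
Row 5: 15 + 13 + 1 + 23 + 16 + 12 = 80, so its missing entry is 115 − 80 = 35.
Column 2: 15 + 8 + 26 + 13 + 35 + 22 = 119, so its missing entry is 115 − 119 = -4.
Row 7: 0 − 4 + 58 + 15 + 27 − 22 = 74, so its missing entry is 115 − 74 = 41.

m = -4, p = 41, y = -4, z = 35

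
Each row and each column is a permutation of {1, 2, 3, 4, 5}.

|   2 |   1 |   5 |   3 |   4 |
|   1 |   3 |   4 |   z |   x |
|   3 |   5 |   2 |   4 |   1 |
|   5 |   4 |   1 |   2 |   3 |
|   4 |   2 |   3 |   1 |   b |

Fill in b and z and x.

For row 5, column 5: row 5 already has {1, 2, 3, 4}; that leaves 5.
For row 2, column 4: column 4 already has {1, 2, 3, 4}; that leaves 5.
For row 2, column 5: row 2 already has {1, 3, 4, 5}; that leaves 2.

b = 5, z = 5, x = 2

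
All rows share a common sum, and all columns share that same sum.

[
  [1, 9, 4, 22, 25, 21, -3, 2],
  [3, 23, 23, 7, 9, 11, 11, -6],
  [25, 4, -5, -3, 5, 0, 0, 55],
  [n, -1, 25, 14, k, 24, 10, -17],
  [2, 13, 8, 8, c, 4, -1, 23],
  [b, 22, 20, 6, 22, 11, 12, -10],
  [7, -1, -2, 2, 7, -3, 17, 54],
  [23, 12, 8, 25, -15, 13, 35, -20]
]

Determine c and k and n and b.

Rows 1 and 2 both sum to 81, so that's the common total.
Row 5 has 2 + 13 + 8 + 8 + 4 − 1 + 23 = 57; the blank must be 81 − 57 = 24.
Row 6 has 22 + 20 + 6 + 22 + 11 + 12 − 10 = 83; the blank must be 81 − 83 = -2.
Column 5 has 25 + 9 + 5 + 24 + 22 + 7 − 15 = 77; the blank must be 81 − 77 = 4.
Row 4 has -1 + 25 + 14 + 4 + 24 + 10 − 17 = 59; the blank must be 81 − 59 = 22.

c = 24, k = 4, n = 22, b = -2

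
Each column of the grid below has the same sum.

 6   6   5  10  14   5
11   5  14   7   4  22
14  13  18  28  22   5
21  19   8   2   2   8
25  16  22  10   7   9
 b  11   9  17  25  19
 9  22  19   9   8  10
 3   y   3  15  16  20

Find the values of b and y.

b = 9, y = 6

Column 3 sums to 98 and so does column 4; that's the common total.
In column 1 the known cells total 89, leaving 98 − 89 = 9.
In column 2 the known cells total 92, leaving 98 − 92 = 6.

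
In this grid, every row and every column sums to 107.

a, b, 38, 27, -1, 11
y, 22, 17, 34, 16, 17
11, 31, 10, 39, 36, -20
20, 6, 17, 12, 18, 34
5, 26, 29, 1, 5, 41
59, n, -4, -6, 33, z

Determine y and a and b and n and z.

y = 1, a = 11, b = 21, n = 1, z = 24

Column 6 has 11 + 17 − 20 + 34 + 41 = 83; the blank must be 107 − 83 = 24.
Row 6 has 59 − 4 − 6 + 33 + 24 = 106; the blank must be 107 − 106 = 1.
Column 2 has 22 + 31 + 6 + 26 + 1 = 86; the blank must be 107 − 86 = 21.
Row 1 has 21 + 38 + 27 − 1 + 11 = 96; the blank must be 107 − 96 = 11.
Row 2 has 22 + 17 + 34 + 16 + 17 = 106; the blank must be 107 − 106 = 1.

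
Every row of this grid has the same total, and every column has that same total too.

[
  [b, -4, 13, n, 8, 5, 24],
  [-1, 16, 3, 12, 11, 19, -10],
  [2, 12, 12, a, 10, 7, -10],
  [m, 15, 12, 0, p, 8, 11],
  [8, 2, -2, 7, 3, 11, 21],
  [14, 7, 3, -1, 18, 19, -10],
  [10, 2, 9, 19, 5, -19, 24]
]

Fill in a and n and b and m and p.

Rows 2 and 5 both sum to 50, so that's the common total.
Column 5 has 8 + 11 + 10 + 3 + 18 + 5 = 55; the blank must be 50 − 55 = -5.
Row 4 has 15 + 12 + 0 − 5 + 8 + 11 = 41; the blank must be 50 − 41 = 9.
Column 1 has -1 + 2 + 9 + 8 + 14 + 10 = 42; the blank must be 50 − 42 = 8.
Row 1 has 8 − 4 + 13 + 8 + 5 + 24 = 54; the blank must be 50 − 54 = -4.
Row 3 has 2 + 12 + 12 + 10 + 7 − 10 = 33; the blank must be 50 − 33 = 17.

a = 17, n = -4, b = 8, m = 9, p = -5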